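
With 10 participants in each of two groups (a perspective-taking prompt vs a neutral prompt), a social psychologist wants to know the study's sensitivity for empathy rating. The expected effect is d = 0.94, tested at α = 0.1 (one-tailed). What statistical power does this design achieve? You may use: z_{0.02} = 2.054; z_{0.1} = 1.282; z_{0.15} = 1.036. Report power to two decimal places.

For two equal groups, power = Φ(d·√(n/2) − z_{α}).
d·√(n/2) = 0.94 × √(10/2) = 0.94 × 2.236 = 2.102.
z_β = 2.102 − 1.282 = 0.820.
Power = Φ(0.820) = 0.794.

power ≈ 0.79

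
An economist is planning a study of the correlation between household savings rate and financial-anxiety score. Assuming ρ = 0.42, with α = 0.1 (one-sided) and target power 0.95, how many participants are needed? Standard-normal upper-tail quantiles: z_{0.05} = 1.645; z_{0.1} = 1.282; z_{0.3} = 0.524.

n = 46

Fisher's z: C = ½·ln((1+r)/(1−r)) = ½·ln(2.4483) = 0.4477.
n = ((z_{α} + z_β)/C)² + 3.
(1.282 + 1.645) / 0.4477 = 2.927 / 0.4477 = 6.538.
n = 6.538² + 3 = 42.74 + 3 = 45.7.
Round up.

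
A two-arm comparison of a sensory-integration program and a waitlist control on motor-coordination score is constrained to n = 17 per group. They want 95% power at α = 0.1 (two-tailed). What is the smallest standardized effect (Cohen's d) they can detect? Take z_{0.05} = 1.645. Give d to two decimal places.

For two independent groups of n = 17 each: d_min = (z_{α/2} + z_β)·√(2/n).
z-sum = 1.645 + 1.645 = 3.290.
d_min = 3.290 × √(2/17) = 3.290 × 0.3430 = 1.128.

d_min ≈ 1.13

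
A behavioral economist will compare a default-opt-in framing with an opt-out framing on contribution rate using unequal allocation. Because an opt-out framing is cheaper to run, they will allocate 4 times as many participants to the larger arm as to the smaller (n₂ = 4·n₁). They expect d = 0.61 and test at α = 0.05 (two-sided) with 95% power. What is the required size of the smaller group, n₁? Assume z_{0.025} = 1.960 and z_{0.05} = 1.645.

n₁ = 44

With allocation ratio k = n₂/n₁ = 4, Var(x̄₁−x̄₂) = σ²(1/n₁ + 1/(k·n₁)) = σ²·(k+1)/(k·n₁).
So n₁ = (1 + 1/k)·((z_{α/2} + z_β)/d)² = 1.250 × (3.605/0.61)².
n₁ = 1.250 × 34.93 = 43.7.
Round up: n₁ = 44, giving n₂ = 4 × 44 = 176.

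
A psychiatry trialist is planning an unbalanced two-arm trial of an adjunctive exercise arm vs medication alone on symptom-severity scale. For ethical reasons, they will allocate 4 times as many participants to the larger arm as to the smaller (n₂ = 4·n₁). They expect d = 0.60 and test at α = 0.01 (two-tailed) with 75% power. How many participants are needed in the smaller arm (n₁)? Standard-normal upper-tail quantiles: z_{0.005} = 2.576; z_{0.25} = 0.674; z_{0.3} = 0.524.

n₁ = 37

With allocation ratio k = n₂/n₁ = 4, Var(x̄₁−x̄₂) = σ²(1/n₁ + 1/(k·n₁)) = σ²·(k+1)/(k·n₁).
So n₁ = (1 + 1/k)·((z_{α/2} + z_β)/d)² = 1.250 × (3.250/0.60)².
n₁ = 1.250 × 29.34 = 36.7.
Round up: n₁ = 37, giving n₂ = 4 × 37 = 148.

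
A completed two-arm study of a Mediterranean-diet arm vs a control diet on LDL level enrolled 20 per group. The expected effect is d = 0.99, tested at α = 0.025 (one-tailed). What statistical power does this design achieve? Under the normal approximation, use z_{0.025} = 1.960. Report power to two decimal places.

For two equal groups, power = Φ(d·√(n/2) − z_{α}).
d·√(n/2) = 0.99 × √(20/2) = 0.99 × 3.162 = 3.131.
z_β = 3.131 − 1.960 = 1.171.
Power = Φ(1.171) = 0.879.

power ≈ 0.88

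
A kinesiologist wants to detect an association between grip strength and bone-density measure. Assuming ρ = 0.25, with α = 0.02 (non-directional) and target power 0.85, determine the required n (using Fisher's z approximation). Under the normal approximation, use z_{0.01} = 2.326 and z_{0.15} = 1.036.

n = 177

Fisher's z: C = ½·ln((1+r)/(1−r)) = ½·ln(1.6667) = 0.2554.
n = ((z_{α/2} + z_β)/C)² + 3.
(2.326 + 1.036) / 0.2554 = 3.362 / 0.2554 = 13.164.
n = 13.164² + 3 = 173.28 + 3 = 176.3.
Round up.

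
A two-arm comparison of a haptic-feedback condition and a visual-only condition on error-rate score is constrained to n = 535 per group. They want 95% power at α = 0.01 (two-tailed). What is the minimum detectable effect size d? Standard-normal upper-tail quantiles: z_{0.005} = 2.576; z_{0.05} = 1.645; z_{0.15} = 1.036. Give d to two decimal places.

d_min ≈ 0.26

For two independent groups of n = 535 each: d_min = (z_{α/2} + z_β)·√(2/n).
z-sum = 2.576 + 1.645 = 4.221.
d_min = 4.221 × √(2/535) = 4.221 × 0.0611 = 0.258.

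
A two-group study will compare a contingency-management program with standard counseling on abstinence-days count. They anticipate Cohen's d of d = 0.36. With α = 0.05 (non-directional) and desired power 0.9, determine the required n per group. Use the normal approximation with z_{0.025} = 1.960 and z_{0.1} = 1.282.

n = 163 per group

For two independent groups with equal n: n = 2·((z_{α/2} + z_β) / d)².
z_{α/2} + z_β = 1.960 + 1.282 = 3.242.
n = 2 × (3.242 / 0.36)² = 2 × 9.006² = 2 × 81.10 = 162.2.
Round up to the next whole participant.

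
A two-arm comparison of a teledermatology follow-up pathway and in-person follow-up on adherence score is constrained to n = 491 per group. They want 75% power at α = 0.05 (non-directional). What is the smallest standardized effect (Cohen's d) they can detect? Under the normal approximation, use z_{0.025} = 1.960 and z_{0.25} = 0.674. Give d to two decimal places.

d_min ≈ 0.17

For two independent groups of n = 491 each: d_min = (z_{α/2} + z_β)·√(2/n).
z-sum = 1.960 + 0.674 = 2.634.
d_min = 2.634 × √(2/491) = 2.634 × 0.0638 = 0.168.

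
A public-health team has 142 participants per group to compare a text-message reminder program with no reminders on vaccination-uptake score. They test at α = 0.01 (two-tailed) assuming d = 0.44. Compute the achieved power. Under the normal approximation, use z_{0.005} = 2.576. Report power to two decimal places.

power ≈ 0.87

For two equal groups, power = Φ(d·√(n/2) − z_{α/2}).
d·√(n/2) = 0.44 × √(142/2) = 0.44 × 8.426 = 3.708.
z_β = 3.708 − 2.576 = 1.132.
Power = Φ(1.132) = 0.871.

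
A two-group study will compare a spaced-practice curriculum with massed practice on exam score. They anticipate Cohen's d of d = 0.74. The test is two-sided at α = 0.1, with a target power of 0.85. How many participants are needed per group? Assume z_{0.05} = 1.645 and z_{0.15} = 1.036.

n = 27 per group

For two independent groups with equal n: n = 2·((z_{α/2} + z_β) / d)².
z_{α/2} + z_β = 1.645 + 1.036 = 2.681.
n = 2 × (2.681 / 0.74)² = 2 × 3.623² = 2 × 13.13 = 26.3.
Round up to the next whole participant.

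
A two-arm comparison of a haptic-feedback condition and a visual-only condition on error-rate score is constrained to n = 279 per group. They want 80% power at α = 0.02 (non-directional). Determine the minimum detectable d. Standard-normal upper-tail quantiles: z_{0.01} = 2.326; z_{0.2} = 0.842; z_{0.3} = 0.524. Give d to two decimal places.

For two independent groups of n = 279 each: d_min = (z_{α/2} + z_β)·√(2/n).
z-sum = 2.326 + 0.842 = 3.168.
d_min = 3.168 × √(2/279) = 3.168 × 0.0847 = 0.268.

d_min ≈ 0.27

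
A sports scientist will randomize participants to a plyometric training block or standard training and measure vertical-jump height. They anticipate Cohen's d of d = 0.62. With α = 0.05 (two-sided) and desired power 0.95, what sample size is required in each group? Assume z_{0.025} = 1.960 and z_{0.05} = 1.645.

For two independent groups with equal n: n = 2·((z_{α/2} + z_β) / d)².
z_{α/2} + z_β = 1.960 + 1.645 = 3.605.
n = 2 × (3.605 / 0.62)² = 2 × 5.815² = 2 × 33.81 = 67.6.
Round up to the next whole participant.

n = 68 per group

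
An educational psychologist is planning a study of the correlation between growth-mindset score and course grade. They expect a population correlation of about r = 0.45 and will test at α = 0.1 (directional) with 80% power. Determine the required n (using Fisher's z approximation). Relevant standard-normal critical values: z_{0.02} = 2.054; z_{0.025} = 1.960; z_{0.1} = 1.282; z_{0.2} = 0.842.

n = 23

Fisher's z: C = ½·ln((1+r)/(1−r)) = ½·ln(2.6364) = 0.4847.
n = ((z_{α} + z_β)/C)² + 3.
(1.282 + 0.842) / 0.4847 = 2.124 / 0.4847 = 4.382.
n = 4.382² + 3 = 19.20 + 3 = 22.2.
Round up.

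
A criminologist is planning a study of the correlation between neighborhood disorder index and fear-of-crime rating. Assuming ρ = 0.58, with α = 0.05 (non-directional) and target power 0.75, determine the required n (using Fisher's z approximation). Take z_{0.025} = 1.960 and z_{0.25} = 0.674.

Fisher's z: C = ½·ln((1+r)/(1−r)) = ½·ln(3.7619) = 0.6625.
n = ((z_{α/2} + z_β)/C)² + 3.
(1.960 + 0.674) / 0.6625 = 2.634 / 0.6625 = 3.976.
n = 3.976² + 3 = 15.81 + 3 = 18.8.
Round up.

n = 19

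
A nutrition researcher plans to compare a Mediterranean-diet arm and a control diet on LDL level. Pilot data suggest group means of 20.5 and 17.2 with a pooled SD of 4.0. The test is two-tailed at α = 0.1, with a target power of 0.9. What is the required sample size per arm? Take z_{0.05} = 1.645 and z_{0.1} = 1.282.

n = 26 per group

Cohen's d = |M₁ − M₂| / SD_pooled = |20.5 − 17.2| / 4.0 = 3.3 / 4.0 = 0.825.
For two independent groups with equal n: n = 2·((z_{α/2} + z_β) / d)².
z_{α/2} + z_β = 1.645 + 1.282 = 2.927.
n = 2 × (2.927 / 0.825)² = 2 × 3.548² = 2 × 12.59 = 25.2.
Round up to the next whole participant.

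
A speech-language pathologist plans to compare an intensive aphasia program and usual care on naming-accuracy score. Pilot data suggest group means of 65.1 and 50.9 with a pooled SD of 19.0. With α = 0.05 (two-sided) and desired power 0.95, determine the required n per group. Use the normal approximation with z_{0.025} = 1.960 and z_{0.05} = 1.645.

n = 47 per group

Cohen's d = |M₁ − M₂| / SD_pooled = |65.1 − 50.9| / 19.0 = 14.2 / 19.0 = 0.747.
For two independent groups with equal n: n = 2·((z_{α/2} + z_β) / d)².
z_{α/2} + z_β = 1.960 + 1.645 = 3.605.
n = 2 × (3.605 / 0.747)² = 2 × 4.826² = 2 × 23.29 = 46.6.
Round up to the next whole participant.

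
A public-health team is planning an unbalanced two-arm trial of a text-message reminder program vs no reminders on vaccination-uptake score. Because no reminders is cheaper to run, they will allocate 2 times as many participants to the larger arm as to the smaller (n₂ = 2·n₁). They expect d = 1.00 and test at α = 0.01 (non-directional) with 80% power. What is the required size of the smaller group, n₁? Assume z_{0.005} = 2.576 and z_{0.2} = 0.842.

n₁ = 18

With allocation ratio k = n₂/n₁ = 2, Var(x̄₁−x̄₂) = σ²(1/n₁ + 1/(k·n₁)) = σ²·(k+1)/(k·n₁).
So n₁ = (1 + 1/k)·((z_{α/2} + z_β)/d)² = 1.500 × (3.418/1.00)².
n₁ = 1.500 × 11.68 = 17.5.
Round up: n₁ = 18, giving n₂ = 2 × 18 = 36.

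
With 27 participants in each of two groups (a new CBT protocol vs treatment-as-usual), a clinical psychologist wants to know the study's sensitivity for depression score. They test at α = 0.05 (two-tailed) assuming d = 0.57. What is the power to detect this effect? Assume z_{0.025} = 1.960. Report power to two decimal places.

For two equal groups, power = Φ(d·√(n/2) − z_{α/2}).
d·√(n/2) = 0.57 × √(27/2) = 0.57 × 3.674 = 2.094.
z_β = 2.094 − 1.960 = 0.134.
Power = Φ(0.134) = 0.553.

power ≈ 0.55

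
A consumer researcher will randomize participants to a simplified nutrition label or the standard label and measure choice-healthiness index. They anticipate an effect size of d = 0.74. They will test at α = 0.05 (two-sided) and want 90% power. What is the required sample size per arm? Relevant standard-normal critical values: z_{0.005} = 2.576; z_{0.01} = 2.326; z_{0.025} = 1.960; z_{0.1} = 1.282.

n = 39 per group

For two independent groups with equal n: n = 2·((z_{α/2} + z_β) / d)².
z_{α/2} + z_β = 1.960 + 1.282 = 3.242.
n = 2 × (3.242 / 0.74)² = 2 × 4.381² = 2 × 19.19 = 38.4.
Round up to the next whole participant.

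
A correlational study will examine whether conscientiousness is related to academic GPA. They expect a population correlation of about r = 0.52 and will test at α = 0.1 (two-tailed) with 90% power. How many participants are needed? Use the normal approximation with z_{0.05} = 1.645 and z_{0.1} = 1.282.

n = 29

Fisher's z: C = ½·ln((1+r)/(1−r)) = ½·ln(3.1667) = 0.5763.
n = ((z_{α/2} + z_β)/C)² + 3.
(1.645 + 1.282) / 0.5763 = 2.927 / 0.5763 = 5.079.
n = 5.079² + 3 = 25.80 + 3 = 28.8.
Round up.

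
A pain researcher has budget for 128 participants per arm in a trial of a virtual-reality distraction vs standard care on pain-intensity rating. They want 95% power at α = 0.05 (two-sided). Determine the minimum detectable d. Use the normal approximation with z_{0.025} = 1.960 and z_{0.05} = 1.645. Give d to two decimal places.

d_min ≈ 0.45

For two independent groups of n = 128 each: d_min = (z_{α/2} + z_β)·√(2/n).
z-sum = 1.960 + 1.645 = 3.605.
d_min = 3.605 × √(2/128) = 3.605 × 0.1250 = 0.451.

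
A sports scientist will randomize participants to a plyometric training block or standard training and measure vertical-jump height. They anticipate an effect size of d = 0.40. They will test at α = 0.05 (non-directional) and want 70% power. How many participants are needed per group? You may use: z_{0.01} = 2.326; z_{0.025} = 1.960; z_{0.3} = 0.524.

For two independent groups with equal n: n = 2·((z_{α/2} + z_β) / d)².
z_{α/2} + z_β = 1.960 + 0.524 = 2.484.
n = 2 × (2.484 / 0.40)² = 2 × 6.210² = 2 × 38.56 = 77.1.
Round up to the next whole participant.

n = 78 per group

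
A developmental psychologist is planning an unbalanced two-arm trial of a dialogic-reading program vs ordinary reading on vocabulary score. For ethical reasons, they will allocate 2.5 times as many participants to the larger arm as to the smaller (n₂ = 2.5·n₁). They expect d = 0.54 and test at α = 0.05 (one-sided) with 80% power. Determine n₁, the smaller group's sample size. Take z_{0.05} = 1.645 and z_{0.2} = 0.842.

n₁ = 30

With allocation ratio k = n₂/n₁ = 2.5, Var(x̄₁−x̄₂) = σ²(1/n₁ + 1/(k·n₁)) = σ²·(k+1)/(k·n₁).
So n₁ = (1 + 1/k)·((z_{α} + z_β)/d)² = 1.400 × (2.487/0.54)².
n₁ = 1.400 × 21.21 = 29.7.
Round up: n₁ = 30, giving n₂ = 2.5 × 30 = 75.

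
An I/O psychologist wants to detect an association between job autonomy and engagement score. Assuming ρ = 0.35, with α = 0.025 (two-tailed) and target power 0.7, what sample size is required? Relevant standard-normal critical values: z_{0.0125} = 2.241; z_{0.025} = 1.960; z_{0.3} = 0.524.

n = 61

Fisher's z: C = ½·ln((1+r)/(1−r)) = ½·ln(2.0769) = 0.3654.
n = ((z_{α/2} + z_β)/C)² + 3.
(2.241 + 0.524) / 0.3654 = 2.765 / 0.3654 = 7.567.
n = 7.567² + 3 = 57.26 + 3 = 60.3.
Round up.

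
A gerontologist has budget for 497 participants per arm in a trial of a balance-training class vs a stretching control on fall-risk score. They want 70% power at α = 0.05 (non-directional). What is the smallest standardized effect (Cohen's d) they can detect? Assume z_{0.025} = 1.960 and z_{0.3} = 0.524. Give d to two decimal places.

d_min ≈ 0.16

For two independent groups of n = 497 each: d_min = (z_{α/2} + z_β)·√(2/n).
z-sum = 1.960 + 0.524 = 2.484.
d_min = 2.484 × √(2/497) = 2.484 × 0.0634 = 0.158.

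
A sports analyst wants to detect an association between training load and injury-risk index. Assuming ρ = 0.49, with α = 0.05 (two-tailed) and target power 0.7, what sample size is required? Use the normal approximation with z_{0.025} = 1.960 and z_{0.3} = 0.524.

n = 25

Fisher's z: C = ½·ln((1+r)/(1−r)) = ½·ln(2.9216) = 0.5361.
n = ((z_{α/2} + z_β)/C)² + 3.
(1.960 + 0.524) / 0.5361 = 2.484 / 0.5361 = 4.633.
n = 4.633² + 3 = 21.47 + 3 = 24.5.
Round up.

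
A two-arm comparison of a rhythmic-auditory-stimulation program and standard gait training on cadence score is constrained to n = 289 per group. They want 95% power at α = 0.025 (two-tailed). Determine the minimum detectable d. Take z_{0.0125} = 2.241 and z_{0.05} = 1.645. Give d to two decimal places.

For two independent groups of n = 289 each: d_min = (z_{α/2} + z_β)·√(2/n).
z-sum = 2.241 + 1.645 = 3.886.
d_min = 3.886 × √(2/289) = 3.886 × 0.0832 = 0.323.

d_min ≈ 0.32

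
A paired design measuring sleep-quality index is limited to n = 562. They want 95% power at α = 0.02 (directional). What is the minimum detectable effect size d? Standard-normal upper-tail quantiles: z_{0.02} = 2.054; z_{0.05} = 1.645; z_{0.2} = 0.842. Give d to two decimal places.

For a single sample (or paired design) of n = 562: d_min = (z_{α} + z_β)/√n.
z-sum = 2.054 + 1.645 = 3.699.
d_min = 3.699 / √562 = 3.699 / 23.707 = 0.156.

d_min ≈ 0.16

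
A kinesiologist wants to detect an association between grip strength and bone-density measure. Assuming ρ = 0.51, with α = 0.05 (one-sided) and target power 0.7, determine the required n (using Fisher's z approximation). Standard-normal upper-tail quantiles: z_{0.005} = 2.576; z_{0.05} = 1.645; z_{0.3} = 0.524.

Fisher's z: C = ½·ln((1+r)/(1−r)) = ½·ln(3.0816) = 0.5627.
n = ((z_{α} + z_β)/C)² + 3.
(1.645 + 0.524) / 0.5627 = 2.169 / 0.5627 = 3.855.
n = 3.855² + 3 = 14.86 + 3 = 17.9.
Round up.

n = 18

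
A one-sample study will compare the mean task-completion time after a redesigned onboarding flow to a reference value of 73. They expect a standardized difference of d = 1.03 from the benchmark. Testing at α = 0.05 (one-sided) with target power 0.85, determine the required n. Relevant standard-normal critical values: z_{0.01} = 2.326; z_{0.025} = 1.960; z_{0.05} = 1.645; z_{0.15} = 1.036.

For a one-sample test: n = ((z_{α} + z_β) / d)².
z_{α} + z_β = 1.645 + 1.036 = 2.681.
n = (2.681 / 1.03)² = 2.603² = 6.78.
Round up.

n = 7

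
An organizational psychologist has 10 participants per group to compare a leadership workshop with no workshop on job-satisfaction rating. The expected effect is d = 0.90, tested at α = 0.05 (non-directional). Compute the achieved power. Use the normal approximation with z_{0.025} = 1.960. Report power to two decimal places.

For two equal groups, power = Φ(d·√(n/2) − z_{α/2}).
d·√(n/2) = 0.90 × √(10/2) = 0.90 × 2.236 = 2.012.
z_β = 2.012 − 1.960 = 0.052.
Power = Φ(0.052) = 0.521.

power ≈ 0.52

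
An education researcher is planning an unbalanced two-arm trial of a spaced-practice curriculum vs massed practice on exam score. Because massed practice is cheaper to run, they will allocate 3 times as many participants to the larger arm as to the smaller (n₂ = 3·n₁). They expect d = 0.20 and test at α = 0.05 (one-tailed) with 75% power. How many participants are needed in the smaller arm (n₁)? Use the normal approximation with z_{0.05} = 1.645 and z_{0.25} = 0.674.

n₁ = 180

With allocation ratio k = n₂/n₁ = 3, Var(x̄₁−x̄₂) = σ²(1/n₁ + 1/(k·n₁)) = σ²·(k+1)/(k·n₁).
So n₁ = (1 + 1/k)·((z_{α} + z_β)/d)² = 1.333 × (2.319/0.20)².
n₁ = 1.333 × 134.44 = 179.3.
Round up: n₁ = 180, giving n₂ = 3 × 180 = 540.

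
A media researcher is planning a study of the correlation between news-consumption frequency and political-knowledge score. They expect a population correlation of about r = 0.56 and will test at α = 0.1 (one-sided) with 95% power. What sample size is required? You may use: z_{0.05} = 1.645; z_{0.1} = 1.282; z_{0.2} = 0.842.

n = 25

Fisher's z: C = ½·ln((1+r)/(1−r)) = ½·ln(3.5455) = 0.6328.
n = ((z_{α} + z_β)/C)² + 3.
(1.282 + 1.645) / 0.6328 = 2.927 / 0.6328 = 4.625.
n = 4.625² + 3 = 21.40 + 3 = 24.4.
Round up.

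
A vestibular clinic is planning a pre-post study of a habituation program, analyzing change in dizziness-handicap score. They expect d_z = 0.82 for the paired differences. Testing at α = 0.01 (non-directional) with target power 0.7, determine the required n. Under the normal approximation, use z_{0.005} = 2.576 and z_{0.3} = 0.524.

For a paired (one-sample on differences) test: n = ((z_{α/2} + z_β) / d)².
z_{α/2} + z_β = 2.576 + 0.524 = 3.100.
n = (3.100 / 0.82)² = 3.780² = 14.29.
Round up.

n = 15 pairs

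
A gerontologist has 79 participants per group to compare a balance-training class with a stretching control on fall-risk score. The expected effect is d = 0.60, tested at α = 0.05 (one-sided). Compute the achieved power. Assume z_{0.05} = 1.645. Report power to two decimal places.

power ≈ 0.98

For two equal groups, power = Φ(d·√(n/2) − z_{α}).
d·√(n/2) = 0.60 × √(79/2) = 0.60 × 6.285 = 3.771.
z_β = 3.771 − 1.645 = 2.126.
Power = Φ(2.126) = 0.983.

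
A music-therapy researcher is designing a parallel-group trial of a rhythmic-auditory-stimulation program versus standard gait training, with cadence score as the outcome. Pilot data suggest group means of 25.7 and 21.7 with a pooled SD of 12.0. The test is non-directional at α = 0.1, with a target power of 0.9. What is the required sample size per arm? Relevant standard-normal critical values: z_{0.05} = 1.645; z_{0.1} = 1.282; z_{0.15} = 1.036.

Cohen's d = |M₁ − M₂| / SD_pooled = |25.7 − 21.7| / 12.0 = 4.0 / 12.0 = 0.333.
For two independent groups with equal n: n = 2·((z_{α/2} + z_β) / d)².
z_{α/2} + z_β = 1.645 + 1.282 = 2.927.
n = 2 × (2.927 / 0.333)² = 2 × 8.790² = 2 × 77.26 = 154.5.
Round up to the next whole participant.

n = 155 per group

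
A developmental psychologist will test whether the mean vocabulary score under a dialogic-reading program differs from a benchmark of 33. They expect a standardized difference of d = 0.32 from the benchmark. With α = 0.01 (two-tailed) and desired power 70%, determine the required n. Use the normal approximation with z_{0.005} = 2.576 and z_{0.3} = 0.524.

n = 94

For a one-sample test: n = ((z_{α/2} + z_β) / d)².
z_{α/2} + z_β = 2.576 + 0.524 = 3.100.
n = (3.100 / 0.32)² = 9.688² = 93.85.
Round up.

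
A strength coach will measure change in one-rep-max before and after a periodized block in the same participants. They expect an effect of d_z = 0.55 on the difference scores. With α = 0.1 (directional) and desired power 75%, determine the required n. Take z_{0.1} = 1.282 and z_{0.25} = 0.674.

For a paired (one-sample on differences) test: n = ((z_{α} + z_β) / d)².
z_{α} + z_β = 1.282 + 0.674 = 1.956.
n = (1.956 / 0.55)² = 3.556² = 12.65.
Round up.

n = 13 pairs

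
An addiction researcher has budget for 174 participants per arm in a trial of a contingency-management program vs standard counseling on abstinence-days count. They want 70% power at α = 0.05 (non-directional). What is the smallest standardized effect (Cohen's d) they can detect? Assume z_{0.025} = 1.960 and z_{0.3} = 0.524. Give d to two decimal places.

For two independent groups of n = 174 each: d_min = (z_{α/2} + z_β)·√(2/n).
z-sum = 1.960 + 0.524 = 2.484.
d_min = 2.484 × √(2/174) = 2.484 × 0.1072 = 0.266.

d_min ≈ 0.27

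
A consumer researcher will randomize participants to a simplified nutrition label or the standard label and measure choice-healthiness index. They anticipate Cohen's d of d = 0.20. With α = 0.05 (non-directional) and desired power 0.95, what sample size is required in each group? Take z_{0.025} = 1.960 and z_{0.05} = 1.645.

n = 650 per group

For two independent groups with equal n: n = 2·((z_{α/2} + z_β) / d)².
z_{α/2} + z_β = 1.960 + 1.645 = 3.605.
n = 2 × (3.605 / 0.20)² = 2 × 18.025² = 2 × 324.90 = 649.8.
Round up to the next whole participant.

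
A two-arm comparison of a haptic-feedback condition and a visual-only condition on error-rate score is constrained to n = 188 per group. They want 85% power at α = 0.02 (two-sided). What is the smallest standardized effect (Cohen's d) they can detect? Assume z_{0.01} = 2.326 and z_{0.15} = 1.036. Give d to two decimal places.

For two independent groups of n = 188 each: d_min = (z_{α/2} + z_β)·√(2/n).
z-sum = 2.326 + 1.036 = 3.362.
d_min = 3.362 × √(2/188) = 3.362 × 0.1031 = 0.347.

d_min ≈ 0.35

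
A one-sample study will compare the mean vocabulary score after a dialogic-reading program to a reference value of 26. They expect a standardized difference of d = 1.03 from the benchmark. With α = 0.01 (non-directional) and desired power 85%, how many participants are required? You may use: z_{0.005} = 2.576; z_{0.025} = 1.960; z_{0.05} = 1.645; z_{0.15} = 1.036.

For a one-sample test: n = ((z_{α/2} + z_β) / d)².
z_{α/2} + z_β = 2.576 + 1.036 = 3.612.
n = (3.612 / 1.03)² = 3.507² = 12.30.
Round up.

n = 13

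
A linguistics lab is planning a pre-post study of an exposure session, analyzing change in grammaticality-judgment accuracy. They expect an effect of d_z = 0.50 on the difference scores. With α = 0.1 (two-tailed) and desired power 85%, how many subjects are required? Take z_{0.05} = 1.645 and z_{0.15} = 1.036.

n = 29 pairs

For a paired (one-sample on differences) test: n = ((z_{α/2} + z_β) / d)².
z_{α/2} + z_β = 1.645 + 1.036 = 2.681.
n = (2.681 / 0.50)² = 5.362² = 28.75.
Round up.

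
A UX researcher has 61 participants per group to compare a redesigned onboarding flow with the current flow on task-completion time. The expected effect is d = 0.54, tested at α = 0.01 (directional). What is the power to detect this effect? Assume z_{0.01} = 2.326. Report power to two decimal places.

For two equal groups, power = Φ(d·√(n/2) − z_{α}).
d·√(n/2) = 0.54 × √(61/2) = 0.54 × 5.523 = 2.982.
z_β = 2.982 − 2.326 = 0.656.
Power = Φ(0.656) = 0.744.

power ≈ 0.74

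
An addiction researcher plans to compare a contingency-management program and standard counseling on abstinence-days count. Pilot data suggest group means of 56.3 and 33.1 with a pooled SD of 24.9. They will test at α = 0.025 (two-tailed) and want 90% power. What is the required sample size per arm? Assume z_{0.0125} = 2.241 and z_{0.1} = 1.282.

n = 29 per group

Cohen's d = |M₁ − M₂| / SD_pooled = |56.3 − 33.1| / 24.9 = 23.2 / 24.9 = 0.932.
For two independent groups with equal n: n = 2·((z_{α/2} + z_β) / d)².
z_{α/2} + z_β = 2.241 + 1.282 = 3.523.
n = 2 × (3.523 / 0.932)² = 2 × 3.780² = 2 × 14.29 = 28.6.
Round up to the next whole participant.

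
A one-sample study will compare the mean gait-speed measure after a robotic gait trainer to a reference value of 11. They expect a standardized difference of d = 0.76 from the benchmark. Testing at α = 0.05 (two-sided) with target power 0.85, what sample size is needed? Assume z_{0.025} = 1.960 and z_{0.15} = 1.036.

For a one-sample test: n = ((z_{α/2} + z_β) / d)².
z_{α/2} + z_β = 1.960 + 1.036 = 2.996.
n = (2.996 / 0.76)² = 3.942² = 15.54.
Round up.

n = 16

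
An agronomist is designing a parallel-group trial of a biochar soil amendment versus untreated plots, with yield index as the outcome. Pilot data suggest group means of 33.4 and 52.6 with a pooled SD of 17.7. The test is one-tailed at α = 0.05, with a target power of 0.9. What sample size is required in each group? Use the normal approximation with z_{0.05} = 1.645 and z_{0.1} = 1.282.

Cohen's d = |M₁ − M₂| / SD_pooled = |33.4 − 52.6| / 17.7 = 19.2 / 17.7 = 1.085.
For two independent groups with equal n: n = 2·((z_{α} + z_β) / d)².
z_{α} + z_β = 1.645 + 1.282 = 2.927.
n = 2 × (2.927 / 1.085)² = 2 × 2.698² = 2 × 7.28 = 14.6.
Round up to the next whole participant.

n = 15 per group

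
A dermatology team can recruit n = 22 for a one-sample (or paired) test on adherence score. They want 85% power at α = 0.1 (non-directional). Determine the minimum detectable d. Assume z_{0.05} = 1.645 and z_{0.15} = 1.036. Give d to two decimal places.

d_min ≈ 0.57

For a single sample (or paired design) of n = 22: d_min = (z_{α/2} + z_β)/√n.
z-sum = 1.645 + 1.036 = 2.681.
d_min = 2.681 / √22 = 2.681 / 4.690 = 0.572.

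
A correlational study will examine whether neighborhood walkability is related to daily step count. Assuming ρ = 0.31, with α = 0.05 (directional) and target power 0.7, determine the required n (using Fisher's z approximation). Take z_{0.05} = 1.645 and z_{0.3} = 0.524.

n = 49

Fisher's z: C = ½·ln((1+r)/(1−r)) = ½·ln(1.8986) = 0.3205.
n = ((z_{α} + z_β)/C)² + 3.
(1.645 + 0.524) / 0.3205 = 2.169 / 0.3205 = 6.768.
n = 6.768² + 3 = 45.80 + 3 = 48.8.
Round up.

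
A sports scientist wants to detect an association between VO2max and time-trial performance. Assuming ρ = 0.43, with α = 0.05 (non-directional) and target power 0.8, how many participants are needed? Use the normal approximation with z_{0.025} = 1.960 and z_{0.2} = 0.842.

n = 41

Fisher's z: C = ½·ln((1+r)/(1−r)) = ½·ln(2.5088) = 0.4599.
n = ((z_{α/2} + z_β)/C)² + 3.
(1.960 + 0.842) / 0.4599 = 2.802 / 0.4599 = 6.093.
n = 6.093² + 3 = 37.12 + 3 = 40.1.
Round up.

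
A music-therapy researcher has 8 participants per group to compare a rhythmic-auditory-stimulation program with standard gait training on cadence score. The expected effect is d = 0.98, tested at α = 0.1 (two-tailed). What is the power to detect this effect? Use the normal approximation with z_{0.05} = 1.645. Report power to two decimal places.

For two equal groups, power = Φ(d·√(n/2) − z_{α/2}).
d·√(n/2) = 0.98 × √(8/2) = 0.98 × 2.000 = 1.960.
z_β = 1.960 − 1.645 = 0.315.
Power = Φ(0.315) = 0.624.

power ≈ 0.62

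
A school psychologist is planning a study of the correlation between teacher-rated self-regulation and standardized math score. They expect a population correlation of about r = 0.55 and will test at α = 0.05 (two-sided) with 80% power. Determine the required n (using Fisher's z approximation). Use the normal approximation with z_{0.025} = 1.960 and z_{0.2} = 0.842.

Fisher's z: C = ½·ln((1+r)/(1−r)) = ½·ln(3.4444) = 0.6184.
n = ((z_{α/2} + z_β)/C)² + 3.
(1.960 + 0.842) / 0.6184 = 2.802 / 0.6184 = 4.531.
n = 4.531² + 3 = 20.53 + 3 = 23.5.
Round up.

n = 24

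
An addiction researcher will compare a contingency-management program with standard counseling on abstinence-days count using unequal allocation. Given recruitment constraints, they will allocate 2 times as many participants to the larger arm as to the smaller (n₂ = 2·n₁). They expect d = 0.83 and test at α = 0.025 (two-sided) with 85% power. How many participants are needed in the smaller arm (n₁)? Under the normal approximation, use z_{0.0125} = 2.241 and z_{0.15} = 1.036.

n₁ = 24

With allocation ratio k = n₂/n₁ = 2, Var(x̄₁−x̄₂) = σ²(1/n₁ + 1/(k·n₁)) = σ²·(k+1)/(k·n₁).
So n₁ = (1 + 1/k)·((z_{α/2} + z_β)/d)² = 1.500 × (3.277/0.83)².
n₁ = 1.500 × 15.59 = 23.4.
Round up: n₁ = 24, giving n₂ = 2 × 24 = 48.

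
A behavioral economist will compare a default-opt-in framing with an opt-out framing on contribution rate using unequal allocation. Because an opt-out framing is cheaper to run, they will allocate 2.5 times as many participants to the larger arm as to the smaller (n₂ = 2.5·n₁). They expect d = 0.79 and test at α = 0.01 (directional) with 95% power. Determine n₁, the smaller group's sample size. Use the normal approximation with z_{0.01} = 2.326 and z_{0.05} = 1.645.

With allocation ratio k = n₂/n₁ = 2.5, Var(x̄₁−x̄₂) = σ²(1/n₁ + 1/(k·n₁)) = σ²·(k+1)/(k·n₁).
So n₁ = (1 + 1/k)·((z_{α} + z_β)/d)² = 1.400 × (3.971/0.79)².
n₁ = 1.400 × 25.27 = 35.4.
Round up: n₁ = 36, giving n₂ = 2.5 × 36 = 90.

n₁ = 36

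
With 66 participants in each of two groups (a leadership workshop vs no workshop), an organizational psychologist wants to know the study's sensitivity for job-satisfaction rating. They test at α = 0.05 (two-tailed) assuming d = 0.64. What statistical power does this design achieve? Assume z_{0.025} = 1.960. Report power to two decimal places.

power ≈ 0.96

For two equal groups, power = Φ(d·√(n/2) − z_{α/2}).
d·√(n/2) = 0.64 × √(66/2) = 0.64 × 5.745 = 3.677.
z_β = 3.677 − 1.960 = 1.717.
Power = Φ(1.717) = 0.957.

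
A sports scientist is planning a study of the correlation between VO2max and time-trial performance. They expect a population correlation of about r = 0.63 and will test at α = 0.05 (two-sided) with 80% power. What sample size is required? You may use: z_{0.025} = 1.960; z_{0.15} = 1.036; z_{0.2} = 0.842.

Fisher's z: C = ½·ln((1+r)/(1−r)) = ½·ln(4.4054) = 0.7414.
n = ((z_{α/2} + z_β)/C)² + 3.
(1.960 + 0.842) / 0.7414 = 2.802 / 0.7414 = 3.779.
n = 3.779² + 3 = 14.28 + 3 = 17.3.
Round up.

n = 18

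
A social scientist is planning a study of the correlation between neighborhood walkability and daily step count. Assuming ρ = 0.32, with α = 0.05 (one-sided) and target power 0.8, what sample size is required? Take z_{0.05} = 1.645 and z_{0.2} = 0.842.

Fisher's z: C = ½·ln((1+r)/(1−r)) = ½·ln(1.9412) = 0.3316.
n = ((z_{α} + z_β)/C)² + 3.
(1.645 + 0.842) / 0.3316 = 2.487 / 0.3316 = 7.500.
n = 7.500² + 3 = 56.25 + 3 = 59.2.
Round up.

n = 60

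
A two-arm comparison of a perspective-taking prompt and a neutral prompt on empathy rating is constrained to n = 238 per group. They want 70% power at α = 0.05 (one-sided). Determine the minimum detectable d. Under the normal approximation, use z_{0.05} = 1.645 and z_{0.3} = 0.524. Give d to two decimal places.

For two independent groups of n = 238 each: d_min = (z_{α} + z_β)·√(2/n).
z-sum = 1.645 + 0.524 = 2.169.
d_min = 2.169 × √(2/238) = 2.169 × 0.0917 = 0.199.

d_min ≈ 0.20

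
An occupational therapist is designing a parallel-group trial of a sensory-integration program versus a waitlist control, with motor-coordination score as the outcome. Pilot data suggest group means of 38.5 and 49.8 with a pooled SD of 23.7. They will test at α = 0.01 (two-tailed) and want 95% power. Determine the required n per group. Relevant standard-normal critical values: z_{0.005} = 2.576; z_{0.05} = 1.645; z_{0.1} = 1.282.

Cohen's d = |M₁ − M₂| / SD_pooled = |38.5 − 49.8| / 23.7 = 11.3 / 23.7 = 0.477.
For two independent groups with equal n: n = 2·((z_{α/2} + z_β) / d)².
z_{α/2} + z_β = 2.576 + 1.645 = 4.221.
n = 2 × (4.221 / 0.477)² = 2 × 8.849² = 2 × 78.31 = 156.6.
Round up to the next whole participant.

n = 157 per group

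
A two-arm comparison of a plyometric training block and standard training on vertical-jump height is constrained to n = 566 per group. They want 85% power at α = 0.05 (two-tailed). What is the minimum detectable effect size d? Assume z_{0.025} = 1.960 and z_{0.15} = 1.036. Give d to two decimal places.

d_min ≈ 0.18

For two independent groups of n = 566 each: d_min = (z_{α/2} + z_β)·√(2/n).
z-sum = 1.960 + 1.036 = 2.996.
d_min = 2.996 × √(2/566) = 2.996 × 0.0594 = 0.178.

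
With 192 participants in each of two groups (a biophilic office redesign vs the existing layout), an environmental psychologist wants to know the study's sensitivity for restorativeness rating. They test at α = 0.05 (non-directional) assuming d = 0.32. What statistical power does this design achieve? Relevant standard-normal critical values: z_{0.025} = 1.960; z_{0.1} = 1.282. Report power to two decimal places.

For two equal groups, power = Φ(d·√(n/2) − z_{α/2}).
d·√(n/2) = 0.32 × √(192/2) = 0.32 × 9.798 = 3.135.
z_β = 3.135 − 1.960 = 1.175.
Power = Φ(1.175) = 0.880.

power ≈ 0.88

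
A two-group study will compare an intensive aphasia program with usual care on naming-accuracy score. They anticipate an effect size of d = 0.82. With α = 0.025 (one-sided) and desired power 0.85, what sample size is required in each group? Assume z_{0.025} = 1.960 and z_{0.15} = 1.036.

n = 27 per group

For two independent groups with equal n: n = 2·((z_{α} + z_β) / d)².
z_{α} + z_β = 1.960 + 1.036 = 2.996.
n = 2 × (2.996 / 0.82)² = 2 × 3.654² = 2 × 13.35 = 26.7.
Round up to the next whole participant.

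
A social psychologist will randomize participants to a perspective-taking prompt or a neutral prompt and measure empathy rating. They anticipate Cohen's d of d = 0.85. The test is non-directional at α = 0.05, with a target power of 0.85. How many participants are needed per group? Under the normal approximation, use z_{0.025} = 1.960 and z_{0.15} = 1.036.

For two independent groups with equal n: n = 2·((z_{α/2} + z_β) / d)².
z_{α/2} + z_β = 1.960 + 1.036 = 2.996.
n = 2 × (2.996 / 0.85)² = 2 × 3.525² = 2 × 12.42 = 24.8.
Round up to the next whole participant.

n = 25 per group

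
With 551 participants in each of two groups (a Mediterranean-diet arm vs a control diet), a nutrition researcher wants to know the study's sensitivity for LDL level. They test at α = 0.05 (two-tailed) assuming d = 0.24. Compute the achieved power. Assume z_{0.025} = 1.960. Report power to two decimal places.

For two equal groups, power = Φ(d·√(n/2) − z_{α/2}).
d·√(n/2) = 0.24 × √(551/2) = 0.24 × 16.598 = 3.984.
z_β = 3.984 − 1.960 = 2.024.
Power = Φ(2.024) = 0.978.

power ≈ 0.98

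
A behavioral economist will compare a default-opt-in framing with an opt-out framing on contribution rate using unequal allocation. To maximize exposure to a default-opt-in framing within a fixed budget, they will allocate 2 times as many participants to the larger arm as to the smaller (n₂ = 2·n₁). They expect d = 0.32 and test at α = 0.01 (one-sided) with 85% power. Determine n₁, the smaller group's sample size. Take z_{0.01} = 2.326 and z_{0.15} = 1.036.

n₁ = 166

With allocation ratio k = n₂/n₁ = 2, Var(x̄₁−x̄₂) = σ²(1/n₁ + 1/(k·n₁)) = σ²·(k+1)/(k·n₁).
So n₁ = (1 + 1/k)·((z_{α} + z_β)/d)² = 1.500 × (3.362/0.32)².
n₁ = 1.500 × 110.38 = 165.6.
Round up: n₁ = 166, giving n₂ = 2 × 166 = 332.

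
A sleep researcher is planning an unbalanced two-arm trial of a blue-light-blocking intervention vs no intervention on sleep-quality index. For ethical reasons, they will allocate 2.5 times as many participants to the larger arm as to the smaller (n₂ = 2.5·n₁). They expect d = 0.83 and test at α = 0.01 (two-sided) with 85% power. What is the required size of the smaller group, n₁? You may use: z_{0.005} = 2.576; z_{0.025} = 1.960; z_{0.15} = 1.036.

With allocation ratio k = n₂/n₁ = 2.5, Var(x̄₁−x̄₂) = σ²(1/n₁ + 1/(k·n₁)) = σ²·(k+1)/(k·n₁).
So n₁ = (1 + 1/k)·((z_{α/2} + z_β)/d)² = 1.400 × (3.612/0.83)².
n₁ = 1.400 × 18.94 = 26.5.
Round up: n₁ = 27, giving n₂ = ⌈2.5 × 27⌉ = ⌈67.5⌉ = 68.

n₁ = 27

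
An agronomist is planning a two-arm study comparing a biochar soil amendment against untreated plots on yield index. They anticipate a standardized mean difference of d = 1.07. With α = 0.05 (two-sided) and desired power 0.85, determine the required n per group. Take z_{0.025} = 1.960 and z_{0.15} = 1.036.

n = 16 per group

For two independent groups with equal n: n = 2·((z_{α/2} + z_β) / d)².
z_{α/2} + z_β = 1.960 + 1.036 = 2.996.
n = 2 × (2.996 / 1.07)² = 2 × 2.800² = 2 × 7.84 = 15.7.
Round up to the next whole participant.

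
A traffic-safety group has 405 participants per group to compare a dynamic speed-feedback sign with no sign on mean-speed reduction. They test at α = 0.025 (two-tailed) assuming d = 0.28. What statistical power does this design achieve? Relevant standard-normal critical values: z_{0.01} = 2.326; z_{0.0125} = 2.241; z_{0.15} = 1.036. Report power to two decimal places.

power ≈ 0.96

For two equal groups, power = Φ(d·√(n/2) − z_{α/2}).
d·√(n/2) = 0.28 × √(405/2) = 0.28 × 14.230 = 3.984.
z_β = 3.984 − 2.241 = 1.743.
Power = Φ(1.743) = 0.959.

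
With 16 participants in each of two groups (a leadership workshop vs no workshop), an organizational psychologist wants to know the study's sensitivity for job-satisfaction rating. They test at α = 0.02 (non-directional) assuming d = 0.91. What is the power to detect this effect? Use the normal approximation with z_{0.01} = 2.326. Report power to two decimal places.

power ≈ 0.60

For two equal groups, power = Φ(d·√(n/2) − z_{α/2}).
d·√(n/2) = 0.91 × √(16/2) = 0.91 × 2.828 = 2.574.
z_β = 2.574 − 2.326 = 0.248.
Power = Φ(0.248) = 0.598.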